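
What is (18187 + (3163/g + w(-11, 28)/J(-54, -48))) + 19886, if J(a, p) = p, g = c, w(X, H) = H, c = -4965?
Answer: 252035181/6620 ≈ 38072.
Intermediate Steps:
g = -4965
(18187 + (3163/g + w(-11, 28)/J(-54, -48))) + 19886 = (18187 + (3163/(-4965) + 28/(-48))) + 19886 = (18187 + (3163*(-1/4965) + 28*(-1/48))) + 19886 = (18187 + (-3163/4965 - 7/12)) + 19886 = (18187 - 8079/6620) + 19886 = 120389861/6620 + 19886 = 252035181/6620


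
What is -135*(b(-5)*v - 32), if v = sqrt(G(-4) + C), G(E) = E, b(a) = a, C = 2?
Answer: 4320 + 675*I*sqrt(2) ≈ 4320.0 + 954.59*I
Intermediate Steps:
v = I*sqrt(2) (v = sqrt(-4 + 2) = sqrt(-2) = I*sqrt(2) ≈ 1.4142*I)
-135*(b(-5)*v - 32) = -135*(-5*I*sqrt(2) - 32) = -135*(-32 - 5*I*sqrt(2)) = 4320 + 675*I*sqrt(2)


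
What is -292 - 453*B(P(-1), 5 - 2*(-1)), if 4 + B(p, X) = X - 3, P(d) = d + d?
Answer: -292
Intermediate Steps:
P(d) = 2*d
B(p, X) = -7 + X (B(p, X) = -4 + (X - 3) = -4 + (-3 + X) = -7 + X)
-292 - 453*B(P(-1), 5 - 2*(-1)) = -292 - 453*(-7 + (5 - 2*(-1))) = -292 - 453*(-7 + (5 + 2)) = -292 - 453*(-7 + 7) = -292 - 453*0 = -292 + 0 = -292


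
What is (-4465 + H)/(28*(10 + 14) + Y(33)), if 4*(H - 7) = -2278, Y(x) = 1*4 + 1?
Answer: -10055/1354 ≈ -7.4261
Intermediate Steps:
Y(x) = 5 (Y(x) = 4 + 1 = 5)
H = -1125/2 (H = 7 + (¼)*(-2278) = 7 - 1139/2 = -1125/2 ≈ -562.50)
(-4465 + H)/(28*(10 + 14) + Y(33)) = (-4465 - 1125/2)/(28*(10 + 14) + 5) = -10055/(2*(28*24 + 5)) = -10055/(2*(672 + 5)) = -10055/2/677 = -10055/2*1/677 = -10055/1354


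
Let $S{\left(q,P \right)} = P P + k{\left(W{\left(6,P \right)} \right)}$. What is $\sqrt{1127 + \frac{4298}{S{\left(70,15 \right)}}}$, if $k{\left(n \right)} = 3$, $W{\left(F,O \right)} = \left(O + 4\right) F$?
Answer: $\frac{\sqrt{14891478}}{114} \approx 33.85$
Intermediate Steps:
$W{\left(F,O \right)} = F \left(4 + O\right)$ ($W{\left(F,O \right)} = \left(4 + O\right) F = F \left(4 + O\right)$)
$S{\left(q,P \right)} = 3 + P^{2}$ ($S{\left(q,P \right)} = P P + 3 = P^{2} + 3 = 3 + P^{2}$)
$\sqrt{1127 + \frac{4298}{S{\left(70,15 \right)}}} = \sqrt{1127 + \frac{4298}{3 + 15^{2}}} = \sqrt{1127 + \frac{4298}{3 + 225}} = \sqrt{1127 + \frac{4298}{228}} = \sqrt{1127 + 4298 \cdot \frac{1}{228}} = \sqrt{1127 + \frac{2149}{114}} = \sqrt{\frac{130627}{114}} = \frac{\sqrt{14891478}}{114}$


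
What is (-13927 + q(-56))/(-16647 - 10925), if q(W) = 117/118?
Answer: 1643269/3253496 ≈ 0.50508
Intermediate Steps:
q(W) = 117/118 (q(W) = 117*(1/118) = 117/118)
(-13927 + q(-56))/(-16647 - 10925) = (-13927 + 117/118)/(-16647 - 10925) = -1643269/118/(-27572) = -1643269/118*(-1/27572) = 1643269/3253496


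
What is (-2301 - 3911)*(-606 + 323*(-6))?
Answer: 15803328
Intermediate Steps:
(-2301 - 3911)*(-606 + 323*(-6)) = -6212*(-606 - 1938) = -6212*(-2544) = 15803328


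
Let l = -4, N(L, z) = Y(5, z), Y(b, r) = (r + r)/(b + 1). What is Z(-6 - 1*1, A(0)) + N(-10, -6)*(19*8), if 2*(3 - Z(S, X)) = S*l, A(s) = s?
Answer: -315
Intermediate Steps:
Y(b, r) = 2*r/(1 + b) (Y(b, r) = (2*r)/(1 + b) = 2*r/(1 + b))
N(L, z) = z/3 (N(L, z) = 2*z/(1 + 5) = 2*z/6 = 2*z*(⅙) = z/3)
Z(S, X) = 3 + 2*S (Z(S, X) = 3 - S*(-4)/2 = 3 - (-2)*S = 3 + 2*S)
Z(-6 - 1*1, A(0)) + N(-10, -6)*(19*8) = (3 + 2*(-6 - 1*1)) + ((⅓)*(-6))*(19*8) = (3 + 2*(-6 - 1)) - 2*152 = (3 + 2*(-7)) - 304 = (3 - 14) - 304 = -11 - 304 = -315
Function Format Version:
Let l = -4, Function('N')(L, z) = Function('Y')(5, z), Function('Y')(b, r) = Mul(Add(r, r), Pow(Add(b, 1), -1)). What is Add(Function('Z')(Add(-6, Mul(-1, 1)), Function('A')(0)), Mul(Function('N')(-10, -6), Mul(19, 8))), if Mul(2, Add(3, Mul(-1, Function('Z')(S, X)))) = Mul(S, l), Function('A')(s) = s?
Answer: -315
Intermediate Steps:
Function('Y')(b, r) = Mul(2, r, Pow(Add(1, b), -1)) (Function('Y')(b, r) = Mul(Mul(2, r), Pow(Add(1, b), -1)) = Mul(2, r, Pow(Add(1, b), -1)))
Function('N')(L, z) = Mul(Rational(1, 3), z) (Function('N')(L, z) = Mul(2, z, Pow(Add(1, 5), -1)) = Mul(2, z, Pow(6, -1)) = Mul(2, z, Rational(1, 6)) = Mul(Rational(1, 3), z))
Function('Z')(S, X) = Add(3, Mul(2, S)) (Function('Z')(S, X) = Add(3, Mul(Rational(-1, 2), Mul(S, -4))) = Add(3, Mul(Rational(-1, 2), Mul(-4, S))) = Add(3, Mul(2, S)))
Add(Function('Z')(Add(-6, Mul(-1, 1)), Function('A')(0)), Mul(Function('N')(-10, -6), Mul(19, 8))) = Add(Add(3, Mul(2, Add(-6, Mul(-1, 1)))), Mul(Mul(Rational(1, 3), -6), Mul(19, 8))) = Add(Add(3, Mul(2, Add(-6, -1))), Mul(-2, 152)) = Add(Add(3, Mul(2, -7)), -304) = Add(Add(3, -14), -304) = Add(-11, -304) = -315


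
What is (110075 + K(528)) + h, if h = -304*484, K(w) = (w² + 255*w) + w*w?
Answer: 655147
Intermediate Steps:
K(w) = 2*w² + 255*w (K(w) = (w² + 255*w) + w² = 2*w² + 255*w)
h = -147136
(110075 + K(528)) + h = (110075 + 528*(255 + 2*528)) - 147136 = (110075 + 528*(255 + 1056)) - 147136 = (110075 + 528*1311) - 147136 = (110075 + 692208) - 147136 = 802283 - 147136 = 655147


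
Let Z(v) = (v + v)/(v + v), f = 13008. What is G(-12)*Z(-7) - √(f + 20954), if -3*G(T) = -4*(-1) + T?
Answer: 8/3 - √33962 ≈ -181.62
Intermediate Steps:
Z(v) = 1 (Z(v) = (2*v)/((2*v)) = (2*v)*(1/(2*v)) = 1)
G(T) = -4/3 - T/3 (G(T) = -(-4*(-1) + T)/3 = -(4 + T)/3 = -4/3 - T/3)
G(-12)*Z(-7) - √(f + 20954) = (-4/3 - ⅓*(-12))*1 - √(13008 + 20954) = (-4/3 + 4)*1 - √33962 = (8/3)*1 - √33962 = 8/3 - √33962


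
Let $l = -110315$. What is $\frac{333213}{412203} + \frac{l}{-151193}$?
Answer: $\frac{31950549018}{20774069393} \approx 1.538$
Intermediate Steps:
$\frac{333213}{412203} + \frac{l}{-151193} = \frac{333213}{412203} - \frac{110315}{-151193} = 333213 \cdot \frac{1}{412203} - - \frac{110315}{151193} = \frac{111071}{137401} + \frac{110315}{151193} = \frac{31950549018}{20774069393}$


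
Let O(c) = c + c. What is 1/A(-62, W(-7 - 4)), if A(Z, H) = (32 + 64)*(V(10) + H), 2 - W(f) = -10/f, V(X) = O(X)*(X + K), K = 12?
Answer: 11/465792 ≈ 2.3616e-5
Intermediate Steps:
O(c) = 2*c
V(X) = 2*X*(12 + X) (V(X) = (2*X)*(X + 12) = (2*X)*(12 + X) = 2*X*(12 + X))
W(f) = 2 + 10/f (W(f) = 2 - (-10)/f = 2 + 10/f)
A(Z, H) = 42240 + 96*H (A(Z, H) = (32 + 64)*(2*10*(12 + 10) + H) = 96*(2*10*22 + H) = 96*(440 + H) = 42240 + 96*H)
1/A(-62, W(-7 - 4)) = 1/(42240 + 96*(2 + 10/(-7 - 4))) = 1/(42240 + 96*(2 + 10/(-11))) = 1/(42240 + 96*(2 + 10*(-1/11))) = 1/(42240 + 96*(2 - 10/11)) = 1/(42240 + 96*(12/11)) = 1/(42240 + 1152/11) = 1/(465792/11) = 11/465792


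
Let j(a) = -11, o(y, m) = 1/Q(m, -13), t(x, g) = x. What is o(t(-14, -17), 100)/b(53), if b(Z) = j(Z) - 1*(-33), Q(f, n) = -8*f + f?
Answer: -1/15400 ≈ -6.4935e-5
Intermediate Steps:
Q(f, n) = -7*f
o(y, m) = -1/(7*m) (o(y, m) = 1/(-7*m) = -1/(7*m))
b(Z) = 22 (b(Z) = -11 - 1*(-33) = -11 + 33 = 22)
o(t(-14, -17), 100)/b(53) = -⅐/100/22 = -⅐*1/100*(1/22) = -1/700*1/22 = -1/15400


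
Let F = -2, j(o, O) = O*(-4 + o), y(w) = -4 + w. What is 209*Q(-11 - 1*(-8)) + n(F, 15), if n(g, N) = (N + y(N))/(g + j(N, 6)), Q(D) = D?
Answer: -20051/32 ≈ -626.59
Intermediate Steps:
n(g, N) = (-4 + 2*N)/(-24 + g + 6*N) (n(g, N) = (N + (-4 + N))/(g + 6*(-4 + N)) = (-4 + 2*N)/(g + (-24 + 6*N)) = (-4 + 2*N)/(-24 + g + 6*N))
209*Q(-11 - 1*(-8)) + n(F, 15) = 209*(-11 - 1*(-8)) + 2*(-2 + 15)/(-24 - 2 + 6*15) = 209*(-11 + 8) + 2*13/(-24 - 2 + 90) = 209*(-3) + 2*13/64 = -627 + 2*(1/64)*13 = -627 + 13/32 = -20051/32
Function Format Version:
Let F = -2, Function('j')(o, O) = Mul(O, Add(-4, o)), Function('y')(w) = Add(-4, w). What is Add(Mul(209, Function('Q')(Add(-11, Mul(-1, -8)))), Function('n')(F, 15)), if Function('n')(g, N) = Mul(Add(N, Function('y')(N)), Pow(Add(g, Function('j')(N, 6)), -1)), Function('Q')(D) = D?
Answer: Rational(-20051, 32) ≈ -626.59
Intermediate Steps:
Function('n')(g, N) = Mul(Pow(Add(-24, g, Mul(6, N)), -1), Add(-4, Mul(2, N))) (Function('n')(g, N) = Mul(Add(N, Add(-4, N)), Pow(Add(g, Mul(6, Add(-4, N))), -1)) = Mul(Add(-4, Mul(2, N)), Pow(Add(g, Add(-24, Mul(6, N))), -1)) = Mul(Add(-4, Mul(2, N)), Pow(Add(-24, g, Mul(6, N)), -1)) = Mul(Pow(Add(-24, g, Mul(6, N)), -1), Add(-4, Mul(2, N))))
Add(Mul(209, Function('Q')(Add(-11, Mul(-1, -8)))), Function('n')(F, 15)) = Add(Mul(209, Add(-11, Mul(-1, -8))), Mul(2, Pow(Add(-24, -2, Mul(6, 15)), -1), Add(-2, 15))) = Add(Mul(209, Add(-11, 8)), Mul(2, Pow(Add(-24, -2, 90), -1), 13)) = Add(Mul(209, -3), Mul(2, Pow(64, -1), 13)) = Add(-627, Mul(2, Rational(1, 64), 13)) = Add(-627, Rational(13, 32)) = Rational(-20051, 32)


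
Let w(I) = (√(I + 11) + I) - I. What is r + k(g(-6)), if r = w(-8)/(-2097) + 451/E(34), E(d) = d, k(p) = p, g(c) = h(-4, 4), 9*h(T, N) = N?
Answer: 4195/306 - √3/2097 ≈ 13.708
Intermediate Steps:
h(T, N) = N/9
g(c) = 4/9 (g(c) = (⅑)*4 = 4/9)
w(I) = √(11 + I) (w(I) = (√(11 + I) + I) - I = (I + √(11 + I)) - I = √(11 + I))
r = 451/34 - √3/2097 (r = √(11 - 8)/(-2097) + 451/34 = √3*(-1/2097) + 451*(1/34) = -√3/2097 + 451/34 = 451/34 - √3/2097 ≈ 13.264)
r + k(g(-6)) = (451/34 - √3/2097) + 4/9 = 4195/306 - √3/2097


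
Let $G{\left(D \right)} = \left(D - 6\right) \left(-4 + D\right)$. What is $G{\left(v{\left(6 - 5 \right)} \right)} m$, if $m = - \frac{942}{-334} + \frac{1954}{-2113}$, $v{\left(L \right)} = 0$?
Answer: $\frac{16053720}{352871} \approx 45.495$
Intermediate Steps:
$m = \frac{668905}{352871}$ ($m = \left(-942\right) \left(- \frac{1}{334}\right) + 1954 \left(- \frac{1}{2113}\right) = \frac{471}{167} - \frac{1954}{2113} = \frac{668905}{352871} \approx 1.8956$)
$G{\left(D \right)} = \left(-6 + D\right) \left(-4 + D\right)$
$G{\left(v{\left(6 - 5 \right)} \right)} m = \left(24 + 0^{2} - 0\right) \frac{668905}{352871} = \left(24 + 0 + 0\right) \frac{668905}{352871} = 24 \cdot \frac{668905}{352871} = \frac{16053720}{352871}$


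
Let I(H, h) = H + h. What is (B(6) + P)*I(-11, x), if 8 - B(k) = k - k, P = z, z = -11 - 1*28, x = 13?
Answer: -62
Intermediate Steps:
z = -39 (z = -11 - 28 = -39)
P = -39
B(k) = 8 (B(k) = 8 - (k - k) = 8 - 1*0 = 8 + 0 = 8)
(B(6) + P)*I(-11, x) = (8 - 39)*(-11 + 13) = -31*2 = -62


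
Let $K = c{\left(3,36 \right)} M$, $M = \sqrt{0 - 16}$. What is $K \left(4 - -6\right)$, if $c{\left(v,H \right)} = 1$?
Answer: $40 i \approx 40.0 i$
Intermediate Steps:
$M = 4 i$ ($M = \sqrt{-16} = 4 i \approx 4.0 i$)
$K = 4 i$ ($K = 1 \cdot 4 i = 4 i \approx 4.0 i$)
$K \left(4 - -6\right) = 4 i \left(4 - -6\right) = 4 i \left(4 + 6\right) = 4 i 10 = 40 i$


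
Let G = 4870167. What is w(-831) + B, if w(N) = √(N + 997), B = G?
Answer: 4870167 + √166 ≈ 4.8702e+6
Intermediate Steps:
B = 4870167
w(N) = √(997 + N)
w(-831) + B = √(997 - 831) + 4870167 = √166 + 4870167 = 4870167 + √166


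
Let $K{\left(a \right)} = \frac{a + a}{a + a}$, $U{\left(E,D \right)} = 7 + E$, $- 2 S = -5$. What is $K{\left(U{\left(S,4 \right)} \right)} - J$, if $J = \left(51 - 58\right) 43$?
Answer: $302$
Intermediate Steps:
$S = \frac{5}{2}$ ($S = \left(- \frac{1}{2}\right) \left(-5\right) = \frac{5}{2} \approx 2.5$)
$J = -301$ ($J = \left(-7\right) 43 = -301$)
$K{\left(a \right)} = 1$ ($K{\left(a \right)} = \frac{2 a}{2 a} = 2 a \frac{1}{2 a} = 1$)
$K{\left(U{\left(S,4 \right)} \right)} - J = 1 - -301 = 1 + 301 = 302$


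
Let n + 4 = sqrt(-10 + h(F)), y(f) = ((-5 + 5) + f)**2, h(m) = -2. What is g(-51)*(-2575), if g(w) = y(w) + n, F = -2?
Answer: -6687275 - 5150*I*sqrt(3) ≈ -6.6873e+6 - 8920.1*I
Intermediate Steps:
y(f) = f**2 (y(f) = (0 + f)**2 = f**2)
n = -4 + 2*I*sqrt(3) (n = -4 + sqrt(-10 - 2) = -4 + sqrt(-12) = -4 + 2*I*sqrt(3) ≈ -4.0 + 3.4641*I)
g(w) = -4 + w**2 + 2*I*sqrt(3) (g(w) = w**2 + (-4 + 2*I*sqrt(3)) = -4 + w**2 + 2*I*sqrt(3))
g(-51)*(-2575) = (-4 + (-51)**2 + 2*I*sqrt(3))*(-2575) = (-4 + 2601 + 2*I*sqrt(3))*(-2575) = (2597 + 2*I*sqrt(3))*(-2575) = -6687275 - 5150*I*sqrt(3)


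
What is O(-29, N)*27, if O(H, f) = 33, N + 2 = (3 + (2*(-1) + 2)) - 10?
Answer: 891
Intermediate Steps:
N = -9 (N = -2 + ((3 + (2*(-1) + 2)) - 10) = -2 + ((3 + (-2 + 2)) - 10) = -2 + ((3 + 0) - 10) = -2 + (3 - 10) = -2 - 7 = -9)
O(-29, N)*27 = 33*27 = 891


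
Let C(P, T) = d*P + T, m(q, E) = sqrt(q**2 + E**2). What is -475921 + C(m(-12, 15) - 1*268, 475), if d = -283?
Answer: -399602 - 849*sqrt(41) ≈ -4.0504e+5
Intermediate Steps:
m(q, E) = sqrt(E**2 + q**2)
C(P, T) = T - 283*P (C(P, T) = -283*P + T = T - 283*P)
-475921 + C(m(-12, 15) - 1*268, 475) = -475921 + (475 - 283*(sqrt(15**2 + (-12)**2) - 1*268)) = -475921 + (475 - 283*(sqrt(225 + 144) - 268)) = -475921 + (475 - 283*(sqrt(369) - 268)) = -475921 + (475 - 283*(3*sqrt(41) - 268)) = -475921 + (475 - 283*(-268 + 3*sqrt(41))) = -475921 + (475 + (75844 - 849*sqrt(41))) = -475921 + (76319 - 849*sqrt(41)) = -399602 - 849*sqrt(41)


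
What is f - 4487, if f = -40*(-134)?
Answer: 873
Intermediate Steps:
f = 5360
f - 4487 = 5360 - 4487 = 873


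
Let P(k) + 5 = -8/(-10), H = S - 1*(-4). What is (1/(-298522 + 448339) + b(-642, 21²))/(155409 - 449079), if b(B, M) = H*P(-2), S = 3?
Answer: 11011547/109991895975 ≈ 0.00010011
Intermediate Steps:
H = 7 (H = 3 - 1*(-4) = 3 + 4 = 7)
P(k) = -21/5 (P(k) = -5 - 8/(-10) = -5 - 8*(-⅒) = -5 + ⅘ = -21/5)
b(B, M) = -147/5 (b(B, M) = 7*(-21/5) = -147/5)
(1/(-298522 + 448339) + b(-642, 21²))/(155409 - 449079) = (1/(-298522 + 448339) - 147/5)/(155409 - 449079) = (1/149817 - 147/5)/(-293670) = (1/149817 - 147/5)*(-1/293670) = -22023094/749085*(-1/293670) = 11011547/109991895975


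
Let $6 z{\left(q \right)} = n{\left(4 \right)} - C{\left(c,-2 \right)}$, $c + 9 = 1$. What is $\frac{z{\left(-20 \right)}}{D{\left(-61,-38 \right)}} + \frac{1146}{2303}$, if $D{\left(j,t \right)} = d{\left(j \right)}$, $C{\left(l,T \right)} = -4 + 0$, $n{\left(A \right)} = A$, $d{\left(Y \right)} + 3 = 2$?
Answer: $- \frac{5774}{6909} \approx -0.83572$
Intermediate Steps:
$c = -8$ ($c = -9 + 1 = -8$)
$d{\left(Y \right)} = -1$ ($d{\left(Y \right)} = -3 + 2 = -1$)
$C{\left(l,T \right)} = -4$
$D{\left(j,t \right)} = -1$
$z{\left(q \right)} = \frac{4}{3}$ ($z{\left(q \right)} = \frac{4 - -4}{6} = \frac{4 + 4}{6} = \frac{1}{6} \cdot 8 = \frac{4}{3}$)
$\frac{z{\left(-20 \right)}}{D{\left(-61,-38 \right)}} + \frac{1146}{2303} = \frac{4}{3 \left(-1\right)} + \frac{1146}{2303} = \frac{4}{3} \left(-1\right) + 1146 \cdot \frac{1}{2303} = - \frac{4}{3} + \frac{1146}{2303} = - \frac{5774}{6909}$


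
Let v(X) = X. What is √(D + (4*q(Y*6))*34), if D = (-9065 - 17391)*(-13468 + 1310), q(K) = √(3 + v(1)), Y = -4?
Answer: 4*√20103270 ≈ 17935.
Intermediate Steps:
q(K) = 2 (q(K) = √(3 + 1) = √4 = 2)
D = 321652048 (D = -26456*(-12158) = 321652048)
√(D + (4*q(Y*6))*34) = √(321652048 + (4*2)*34) = √(321652048 + 8*34) = √(321652048 + 272) = √321652320 = 4*√20103270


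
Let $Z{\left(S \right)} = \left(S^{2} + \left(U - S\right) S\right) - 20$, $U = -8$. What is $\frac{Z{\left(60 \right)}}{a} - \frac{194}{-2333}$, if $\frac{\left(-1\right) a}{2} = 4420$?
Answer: $\frac{144073}{1031186} \approx 0.13972$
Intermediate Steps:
$a = -8840$ ($a = \left(-2\right) 4420 = -8840$)
$Z{\left(S \right)} = -20 + S^{2} + S \left(-8 - S\right)$ ($Z{\left(S \right)} = \left(S^{2} + \left(-8 - S\right) S\right) - 20 = \left(S^{2} + S \left(-8 - S\right)\right) - 20 = -20 + S^{2} + S \left(-8 - S\right)$)
$\frac{Z{\left(60 \right)}}{a} - \frac{194}{-2333} = \frac{-20 - 480}{-8840} - \frac{194}{-2333} = \left(-20 - 480\right) \left(- \frac{1}{8840}\right) - - \frac{194}{2333} = \left(-500\right) \left(- \frac{1}{8840}\right) + \frac{194}{2333} = \frac{25}{442} + \frac{194}{2333} = \frac{144073}{1031186}$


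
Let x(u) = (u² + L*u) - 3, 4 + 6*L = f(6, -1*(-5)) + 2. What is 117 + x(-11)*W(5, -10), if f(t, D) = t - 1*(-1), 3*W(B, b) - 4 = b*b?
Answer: 35009/9 ≈ 3889.9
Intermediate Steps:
W(B, b) = 4/3 + b²/3 (W(B, b) = 4/3 + (b*b)/3 = 4/3 + b²/3)
f(t, D) = 1 + t (f(t, D) = t + 1 = 1 + t)
L = ⅚ (L = -⅔ + ((1 + 6) + 2)/6 = -⅔ + (7 + 2)/6 = -⅔ + (⅙)*9 = -⅔ + 3/2 = ⅚ ≈ 0.83333)
x(u) = -3 + u² + 5*u/6 (x(u) = (u² + 5*u/6) - 3 = -3 + u² + 5*u/6)
117 + x(-11)*W(5, -10) = 117 + (-3 + (-11)² + (⅚)*(-11))*(4/3 + (⅓)*(-10)²) = 117 + (-3 + 121 - 55/6)*(4/3 + (⅓)*100) = 117 + 653*(4/3 + 100/3)/6 = 117 + (653/6)*(104/3) = 117 + 33956/9 = 35009/9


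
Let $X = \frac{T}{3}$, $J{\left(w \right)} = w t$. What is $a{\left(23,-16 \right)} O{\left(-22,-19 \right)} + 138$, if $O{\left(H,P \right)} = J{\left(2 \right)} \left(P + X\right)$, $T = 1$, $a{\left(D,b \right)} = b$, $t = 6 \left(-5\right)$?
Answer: $-17782$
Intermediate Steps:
$t = -30$
$J{\left(w \right)} = - 30 w$ ($J{\left(w \right)} = w \left(-30\right) = - 30 w$)
$X = \frac{1}{3}$ ($X = 1 \cdot \frac{1}{3} = \frac{1}{3} \approx 0.33333$)
$O{\left(H,P \right)} = -20 - 60 P$ ($O{\left(H,P \right)} = \left(-30\right) 2 \left(P + \frac{1}{3}\right) = - 60 \left(\frac{1}{3} + P\right) = -20 - 60 P$)
$a{\left(23,-16 \right)} O{\left(-22,-19 \right)} + 138 = - 16 \left(-20 - -1140\right) + 138 = - 16 \left(-20 + 1140\right) + 138 = \left(-16\right) 1120 + 138 = -17920 + 138 = -17782$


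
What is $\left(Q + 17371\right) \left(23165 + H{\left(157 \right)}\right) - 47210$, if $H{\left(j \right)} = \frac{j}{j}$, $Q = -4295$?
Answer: $302871406$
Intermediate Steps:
$H{\left(j \right)} = 1$
$\left(Q + 17371\right) \left(23165 + H{\left(157 \right)}\right) - 47210 = \left(-4295 + 17371\right) \left(23165 + 1\right) - 47210 = 13076 \cdot 23166 - 47210 = 302918616 - 47210 = 302871406$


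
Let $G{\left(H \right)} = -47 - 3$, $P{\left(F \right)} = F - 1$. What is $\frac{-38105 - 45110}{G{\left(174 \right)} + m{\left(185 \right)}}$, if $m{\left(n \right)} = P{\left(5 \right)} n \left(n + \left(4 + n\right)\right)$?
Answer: $- \frac{16643}{55342} \approx -0.30073$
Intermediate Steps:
$P{\left(F \right)} = -1 + F$ ($P{\left(F \right)} = F - 1 = -1 + F$)
$m{\left(n \right)} = 4 n \left(4 + 2 n\right)$ ($m{\left(n \right)} = \left(-1 + 5\right) n \left(n + \left(4 + n\right)\right) = 4 n \left(4 + 2 n\right)$)
$G{\left(H \right)} = -50$ ($G{\left(H \right)} = -47 - 3 = -50$)
$\frac{-38105 - 45110}{G{\left(174 \right)} + m{\left(185 \right)}} = \frac{-38105 - 45110}{-50 + 8 \cdot 185 \left(2 + 185\right)} = - \frac{83215}{-50 + 8 \cdot 185 \cdot 187} = - \frac{83215}{-50 + 276760} = - \frac{83215}{276710} = \left(-83215\right) \frac{1}{276710} = - \frac{16643}{55342}$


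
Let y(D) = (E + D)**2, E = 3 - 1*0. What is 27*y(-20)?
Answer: 7803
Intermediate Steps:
E = 3 (E = 3 + 0 = 3)
y(D) = (3 + D)**2
27*y(-20) = 27*(3 - 20)**2 = 27*(-17)**2 = 27*289 = 7803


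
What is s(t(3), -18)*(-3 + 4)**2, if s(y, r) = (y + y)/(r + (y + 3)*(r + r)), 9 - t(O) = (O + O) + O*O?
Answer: -2/15 ≈ -0.13333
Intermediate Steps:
t(O) = 9 - O**2 - 2*O (t(O) = 9 - ((O + O) + O*O) = 9 - (2*O + O**2) = 9 - (O**2 + 2*O) = 9 + (-O**2 - 2*O) = 9 - O**2 - 2*O)
s(y, r) = 2*y/(r + 2*r*(3 + y)) (s(y, r) = (2*y)/(r + (3 + y)*(2*r)) = (2*y)/(r + 2*r*(3 + y)) = 2*y/(r + 2*r*(3 + y)))
s(t(3), -18)*(-3 + 4)**2 = (2*(9 - 1*3**2 - 2*3)/(-18*(7 + 2*(9 - 1*3**2 - 2*3))))*(-3 + 4)**2 = (2*(9 - 1*9 - 6)*(-1/18)/(7 + 2*(9 - 1*9 - 6)))*1**2 = (2*(9 - 9 - 6)*(-1/18)/(7 + 2*(9 - 9 - 6)))*1 = (2*(-6)*(-1/18)/(7 + 2*(-6)))*1 = (2*(-6)*(-1/18)/(7 - 12))*1 = (2*(-6)*(-1/18)/(-5))*1 = (2*(-6)*(-1/18)*(-1/5))*1 = -2/15*1 = -2/15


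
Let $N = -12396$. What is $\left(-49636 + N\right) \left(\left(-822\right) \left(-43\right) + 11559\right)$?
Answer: $-2909610960$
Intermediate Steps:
$\left(-49636 + N\right) \left(\left(-822\right) \left(-43\right) + 11559\right) = \left(-49636 - 12396\right) \left(\left(-822\right) \left(-43\right) + 11559\right) = - 62032 \left(35346 + 11559\right) = \left(-62032\right) 46905 = -2909610960$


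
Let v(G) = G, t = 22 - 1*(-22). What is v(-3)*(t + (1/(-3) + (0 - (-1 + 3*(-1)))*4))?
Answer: -179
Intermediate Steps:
t = 44 (t = 22 + 22 = 44)
v(-3)*(t + (1/(-3) + (0 - (-1 + 3*(-1)))*4)) = -3*(44 + (1/(-3) + (0 - (-1 + 3*(-1)))*4)) = -3*(44 + (-⅓ + (0 - (-1 - 3))*4)) = -3*(44 + (-⅓ + (0 - 1*(-4))*4)) = -3*(44 + (-⅓ + (0 + 4)*4)) = -3*(44 + (-⅓ + 4*4)) = -3*(44 + (-⅓ + 16)) = -3*(44 + 47/3) = -3*179/3 = -179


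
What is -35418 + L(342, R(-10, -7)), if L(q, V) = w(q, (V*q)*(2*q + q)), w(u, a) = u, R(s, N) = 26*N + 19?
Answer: -35076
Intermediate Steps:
R(s, N) = 19 + 26*N
L(q, V) = q
-35418 + L(342, R(-10, -7)) = -35418 + 342 = -35076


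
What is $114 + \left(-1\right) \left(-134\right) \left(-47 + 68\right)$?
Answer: $2928$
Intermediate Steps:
$114 + \left(-1\right) \left(-134\right) \left(-47 + 68\right) = 114 + 134 \cdot 21 = 114 + 2814 = 2928$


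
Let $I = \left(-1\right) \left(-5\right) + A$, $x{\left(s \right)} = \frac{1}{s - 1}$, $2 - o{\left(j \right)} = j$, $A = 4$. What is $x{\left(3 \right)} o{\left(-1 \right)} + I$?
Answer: $\frac{21}{2} \approx 10.5$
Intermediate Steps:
$o{\left(j \right)} = 2 - j$
$x{\left(s \right)} = \frac{1}{-1 + s}$
$I = 9$ ($I = \left(-1\right) \left(-5\right) + 4 = 5 + 4 = 9$)
$x{\left(3 \right)} o{\left(-1 \right)} + I = \frac{2 - -1}{-1 + 3} + 9 = \frac{2 + 1}{2} + 9 = \frac{1}{2} \cdot 3 + 9 = \frac{3}{2} + 9 = \frac{21}{2}$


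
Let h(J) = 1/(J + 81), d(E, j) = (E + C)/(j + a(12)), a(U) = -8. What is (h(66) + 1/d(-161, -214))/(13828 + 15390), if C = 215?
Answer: -905/6442569 ≈ -0.00014047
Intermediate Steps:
d(E, j) = (215 + E)/(-8 + j) (d(E, j) = (E + 215)/(j - 8) = (215 + E)/(-8 + j))
h(J) = 1/(81 + J)
(h(66) + 1/d(-161, -214))/(13828 + 15390) = (1/(81 + 66) + 1/((215 - 161)/(-8 - 214)))/(13828 + 15390) = (1/147 + 1/(54/(-222)))/29218 = (1/147 + 1/(-1/222*54))*(1/29218) = (1/147 + 1/(-9/37))*(1/29218) = (1/147 - 37/9)*(1/29218) = -1810/441*1/29218 = -905/6442569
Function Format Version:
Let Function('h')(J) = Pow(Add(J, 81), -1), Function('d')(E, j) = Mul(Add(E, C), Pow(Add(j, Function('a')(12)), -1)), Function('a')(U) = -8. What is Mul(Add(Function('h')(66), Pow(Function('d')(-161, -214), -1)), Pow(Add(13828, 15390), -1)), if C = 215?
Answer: Rational(-905, 6442569) ≈ -0.00014047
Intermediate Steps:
Function('d')(E, j) = Mul(Pow(Add(-8, j), -1), Add(215, E)) (Function('d')(E, j) = Mul(Add(E, 215), Pow(Add(j, -8), -1)) = Mul(Add(215, E), Pow(Add(-8, j), -1)) = Mul(Pow(Add(-8, j), -1), Add(215, E)))
Function('h')(J) = Pow(Add(81, J), -1)
Mul(Add(Function('h')(66), Pow(Function('d')(-161, -214), -1)), Pow(Add(13828, 15390), -1)) = Mul(Add(Pow(Add(81, 66), -1), Pow(Mul(Pow(Add(-8, -214), -1), Add(215, -161)), -1)), Pow(Add(13828, 15390), -1)) = Mul(Add(Pow(147, -1), Pow(Mul(Pow(-222, -1), 54), -1)), Pow(29218, -1)) = Mul(Add(Rational(1, 147), Pow(Mul(Rational(-1, 222), 54), -1)), Rational(1, 29218)) = Mul(Add(Rational(1, 147), Pow(Rational(-9, 37), -1)), Rational(1, 29218)) = Mul(Add(Rational(1, 147), Rational(-37, 9)), Rational(1, 29218)) = Mul(Rational(-1810, 441), Rational(1, 29218)) = Rational(-905, 6442569)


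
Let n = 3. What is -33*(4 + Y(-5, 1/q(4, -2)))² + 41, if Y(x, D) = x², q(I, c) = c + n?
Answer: -27712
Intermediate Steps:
q(I, c) = 3 + c (q(I, c) = c + 3 = 3 + c)
-33*(4 + Y(-5, 1/q(4, -2)))² + 41 = -33*(4 + (-5)²)² + 41 = -33*(4 + 25)² + 41 = -33*29² + 41 = -33*841 + 41 = -27753 + 41 = -27712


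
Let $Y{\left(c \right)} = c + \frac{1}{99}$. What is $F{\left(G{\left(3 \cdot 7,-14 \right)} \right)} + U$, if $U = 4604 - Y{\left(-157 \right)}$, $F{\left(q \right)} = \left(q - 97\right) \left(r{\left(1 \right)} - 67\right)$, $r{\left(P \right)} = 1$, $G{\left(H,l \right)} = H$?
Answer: $\frac{967922}{99} \approx 9777.0$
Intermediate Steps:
$Y{\left(c \right)} = \frac{1}{99} + c$ ($Y{\left(c \right)} = c + \frac{1}{99} = \frac{1}{99} + c$)
$F{\left(q \right)} = 6402 - 66 q$ ($F{\left(q \right)} = \left(q - 97\right) \left(1 - 67\right) = \left(-97 + q\right) \left(-66\right) = 6402 - 66 q$)
$U = \frac{471338}{99}$ ($U = 4604 - \left(\frac{1}{99} - 157\right) = 4604 - - \frac{15542}{99} = 4604 + \frac{15542}{99} = \frac{471338}{99} \approx 4761.0$)
$F{\left(G{\left(3 \cdot 7,-14 \right)} \right)} + U = \left(6402 - 66 \cdot 3 \cdot 7\right) + \frac{471338}{99} = \left(6402 - 1386\right) + \frac{471338}{99} = 5016 + \frac{471338}{99} = \frac{967922}{99}$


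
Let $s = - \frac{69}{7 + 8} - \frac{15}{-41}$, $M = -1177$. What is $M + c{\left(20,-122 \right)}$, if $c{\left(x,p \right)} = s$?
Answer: $- \frac{242153}{205} \approx -1181.2$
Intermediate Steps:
$s = - \frac{868}{205}$ ($s = - \frac{69}{15} - - \frac{15}{41} = \left(-69\right) \frac{1}{15} + \frac{15}{41} = - \frac{23}{5} + \frac{15}{41} = - \frac{868}{205} \approx -4.2341$)
$c{\left(x,p \right)} = - \frac{868}{205}$
$M + c{\left(20,-122 \right)} = -1177 - \frac{868}{205} = - \frac{242153}{205}$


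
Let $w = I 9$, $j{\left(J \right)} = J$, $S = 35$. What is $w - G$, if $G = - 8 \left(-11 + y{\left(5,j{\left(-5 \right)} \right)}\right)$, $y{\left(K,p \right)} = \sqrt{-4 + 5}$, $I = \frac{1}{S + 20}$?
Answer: $- \frac{4391}{55} \approx -79.836$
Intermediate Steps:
$I = \frac{1}{55}$ ($I = \frac{1}{35 + 20} = \frac{1}{55} \approx 0.018182$)
$y{\left(K,p \right)} = 1$ ($y{\left(K,p \right)} = \sqrt{1} = 1$)
$w = \frac{9}{55}$ ($w = \frac{1}{55} \cdot 9 = \frac{9}{55} \approx 0.16364$)
$G = 80$ ($G = - 8 \left(-11 + 1\right) = \left(-8\right) \left(-10\right) = 80$)
$w - G = \frac{9}{55} - 80 = - \frac{4391}{55}$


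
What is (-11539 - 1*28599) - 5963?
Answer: -46101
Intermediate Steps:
(-11539 - 1*28599) - 5963 = (-11539 - 28599) - 5963 = -40138 - 5963 = -46101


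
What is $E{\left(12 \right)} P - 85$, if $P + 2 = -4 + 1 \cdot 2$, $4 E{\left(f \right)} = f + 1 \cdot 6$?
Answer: $-103$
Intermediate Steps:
$E{\left(f \right)} = \frac{3}{2} + \frac{f}{4}$ ($E{\left(f \right)} = \frac{f + 1 \cdot 6}{4} = \frac{f + 6}{4} = \frac{6 + f}{4} = \frac{3}{2} + \frac{f}{4}$)
$P = -4$ ($P = -2 + \left(-4 + 1 \cdot 2\right) = -2 + \left(-4 + 2\right) = -2 - 2 = -4$)
$E{\left(12 \right)} P - 85 = \left(\frac{3}{2} + \frac{1}{4} \cdot 12\right) \left(-4\right) - 85 = \left(\frac{3}{2} + 3\right) \left(-4\right) - 85 = \frac{9}{2} \left(-4\right) - 85 = -18 - 85 = -103$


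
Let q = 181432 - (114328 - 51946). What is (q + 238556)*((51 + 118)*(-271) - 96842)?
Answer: -51009277446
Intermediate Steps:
q = 119050 (q = 181432 - 1*62382 = 181432 - 62382 = 119050)
(q + 238556)*((51 + 118)*(-271) - 96842) = (119050 + 238556)*((51 + 118)*(-271) - 96842) = 357606*(169*(-271) - 96842) = 357606*(-45799 - 96842) = 357606*(-142641) = -51009277446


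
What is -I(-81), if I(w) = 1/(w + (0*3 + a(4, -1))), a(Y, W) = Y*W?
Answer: 1/85 ≈ 0.011765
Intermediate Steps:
a(Y, W) = W*Y
I(w) = 1/(-4 + w) (I(w) = 1/(w + (0*3 - 1*4)) = 1/(w + (0 - 4)) = 1/(w - 4) = 1/(-4 + w))
-I(-81) = -1/(-4 - 81) = -1/(-85) = -1*(-1/85) = 1/85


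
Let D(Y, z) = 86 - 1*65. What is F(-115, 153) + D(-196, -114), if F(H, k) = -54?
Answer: -33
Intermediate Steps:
D(Y, z) = 21 (D(Y, z) = 86 - 65 = 21)
F(-115, 153) + D(-196, -114) = -54 + 21 = -33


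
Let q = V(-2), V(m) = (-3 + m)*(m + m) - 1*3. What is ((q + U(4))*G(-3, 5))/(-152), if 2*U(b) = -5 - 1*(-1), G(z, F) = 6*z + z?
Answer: 315/152 ≈ 2.0724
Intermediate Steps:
G(z, F) = 7*z
V(m) = -3 + 2*m*(-3 + m) (V(m) = (-3 + m)*(2*m) - 3 = 2*m*(-3 + m) - 3 = -3 + 2*m*(-3 + m))
U(b) = -2 (U(b) = (-5 - 1*(-1))/2 = (-5 + 1)/2 = (1/2)*(-4) = -2)
q = 17 (q = -3 - 6*(-2) + 2*(-2)**2 = -3 + 12 + 2*4 = -3 + 12 + 8 = 17)
((q + U(4))*G(-3, 5))/(-152) = ((17 - 2)*(7*(-3)))/(-152) = (15*(-21))*(-1/152) = -315*(-1/152) = 315/152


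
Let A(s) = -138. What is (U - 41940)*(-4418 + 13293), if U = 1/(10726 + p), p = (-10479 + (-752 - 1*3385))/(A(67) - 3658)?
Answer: -3790152329167625/10182628 ≈ -3.7222e+8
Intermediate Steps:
p = 3654/949 (p = (-10479 + (-752 - 1*3385))/(-138 - 3658) = (-10479 + (-752 - 3385))/(-3796) = (-10479 - 4137)*(-1/3796) = -14616*(-1/3796) = 3654/949 ≈ 3.8504)
U = 949/10182628 (U = 1/(10726 + 3654/949) = 1/(10182628/949) = 949/10182628 ≈ 9.3198e-5)
(U - 41940)*(-4418 + 13293) = (949/10182628 - 41940)*(-4418 + 13293) = -427059417371/10182628*8875 = -3790152329167625/10182628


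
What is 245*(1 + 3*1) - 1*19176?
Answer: -18196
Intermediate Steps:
245*(1 + 3*1) - 1*19176 = 245*(1 + 3) - 19176 = 245*4 - 19176 = 980 - 19176 = -18196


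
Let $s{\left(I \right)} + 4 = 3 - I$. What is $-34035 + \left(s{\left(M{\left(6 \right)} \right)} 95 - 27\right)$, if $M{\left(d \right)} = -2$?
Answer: $-33967$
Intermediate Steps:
$s{\left(I \right)} = -1 - I$ ($s{\left(I \right)} = -4 - \left(-3 + I\right) = -1 - I$)
$-34035 + \left(s{\left(M{\left(6 \right)} \right)} 95 - 27\right) = -34035 - \left(27 - \left(-1 - -2\right) 95\right) = -34035 - \left(27 - \left(-1 + 2\right) 95\right) = -34035 + \left(1 \cdot 95 - 27\right) = -34035 + \left(95 - 27\right) = -34035 + 68 = -33967$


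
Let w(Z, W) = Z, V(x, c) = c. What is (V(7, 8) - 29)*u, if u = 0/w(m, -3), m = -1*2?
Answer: 0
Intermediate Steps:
m = -2
u = 0 (u = 0/(-2) = 0*(-½) = 0)
(V(7, 8) - 29)*u = (8 - 29)*0 = -21*0 = 0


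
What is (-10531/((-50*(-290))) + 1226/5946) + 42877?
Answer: 1848340734337/43108500 ≈ 42877.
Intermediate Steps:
(-10531/((-50*(-290))) + 1226/5946) + 42877 = (-10531/14500 + 1226*(1/5946)) + 42877 = (-10531*1/14500 + 613/2973) + 42877 = (-10531/14500 + 613/2973) + 42877 = -22420163/43108500 + 42877 = 1848340734337/43108500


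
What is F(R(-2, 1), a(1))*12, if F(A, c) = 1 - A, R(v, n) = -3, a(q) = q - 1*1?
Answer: 48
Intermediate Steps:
a(q) = -1 + q (a(q) = q - 1 = -1 + q)
F(R(-2, 1), a(1))*12 = (1 - 1*(-3))*12 = (1 + 3)*12 = 4*12 = 48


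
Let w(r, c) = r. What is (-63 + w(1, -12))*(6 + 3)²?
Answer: -5022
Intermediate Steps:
(-63 + w(1, -12))*(6 + 3)² = (-63 + 1)*(6 + 3)² = -62*9² = -62*81 = -5022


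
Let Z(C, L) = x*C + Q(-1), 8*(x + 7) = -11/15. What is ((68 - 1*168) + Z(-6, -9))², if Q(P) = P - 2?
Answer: 1461681/400 ≈ 3654.2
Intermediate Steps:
Q(P) = -2 + P
x = -851/120 (x = -7 + (-11/15)/8 = -7 + (-11*1/15)/8 = -7 + (⅛)*(-11/15) = -7 - 11/120 = -851/120 ≈ -7.0917)
Z(C, L) = -3 - 851*C/120 (Z(C, L) = -851*C/120 + (-2 - 1) = -851*C/120 - 3 = -3 - 851*C/120)
((68 - 1*168) + Z(-6, -9))² = ((68 - 1*168) + (-3 - 851/120*(-6)))² = ((68 - 168) + (-3 + 851/20))² = (-100 + 791/20)² = (-1209/20)² = 1461681/400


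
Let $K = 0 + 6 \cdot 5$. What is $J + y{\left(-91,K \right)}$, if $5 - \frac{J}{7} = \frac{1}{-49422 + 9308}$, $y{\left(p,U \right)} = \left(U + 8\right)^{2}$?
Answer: $\frac{59328613}{40114} \approx 1479.0$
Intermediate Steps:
$K = 30$ ($K = 0 + 30 = 30$)
$y{\left(p,U \right)} = \left(8 + U\right)^{2}$
$J = \frac{1403997}{40114}$ ($J = 35 - \frac{7}{-49422 + 9308} = 35 - \frac{7}{-40114} = 35 - - \frac{7}{40114} = 35 + \frac{7}{40114} = \frac{1403997}{40114} \approx 35.0$)
$J + y{\left(-91,K \right)} = \frac{1403997}{40114} + \left(8 + 30\right)^{2} = \frac{1403997}{40114} + 38^{2} = \frac{1403997}{40114} + 1444 = \frac{59328613}{40114}$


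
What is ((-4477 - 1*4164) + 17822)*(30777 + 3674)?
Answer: 316294631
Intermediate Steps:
((-4477 - 1*4164) + 17822)*(30777 + 3674) = ((-4477 - 4164) + 17822)*34451 = (-8641 + 17822)*34451 = 9181*34451 = 316294631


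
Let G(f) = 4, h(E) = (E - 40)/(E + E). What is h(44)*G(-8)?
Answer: 2/11 ≈ 0.18182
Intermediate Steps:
h(E) = (-40 + E)/(2*E) (h(E) = (-40 + E)/((2*E)) = (-40 + E)*(1/(2*E)) = (-40 + E)/(2*E))
h(44)*G(-8) = ((½)*(-40 + 44)/44)*4 = ((½)*(1/44)*4)*4 = (1/22)*4 = 2/11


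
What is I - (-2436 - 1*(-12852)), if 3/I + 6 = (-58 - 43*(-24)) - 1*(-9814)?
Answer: -37435103/3594 ≈ -10416.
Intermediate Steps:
I = 1/3594 (I = 3/(-6 + ((-58 - 43*(-24)) - 1*(-9814))) = 3/(-6 + ((-58 + 1032) + 9814)) = 3/(-6 + (974 + 9814)) = 3/(-6 + 10788) = 3/10782 = 3*(1/10782) = 1/3594 ≈ 0.00027824)
I - (-2436 - 1*(-12852)) = 1/3594 - (-2436 - 1*(-12852)) = 1/3594 - (-2436 + 12852) = 1/3594 - 1*10416 = 1/3594 - 10416 = -37435103/3594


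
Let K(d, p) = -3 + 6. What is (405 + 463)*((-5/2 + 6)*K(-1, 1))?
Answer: 9114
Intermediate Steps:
K(d, p) = 3
(405 + 463)*((-5/2 + 6)*K(-1, 1)) = (405 + 463)*((-5/2 + 6)*3) = 868*((-5*½ + 6)*3) = 868*((-5/2 + 6)*3) = 868*((7/2)*3) = 868*(21/2) = 9114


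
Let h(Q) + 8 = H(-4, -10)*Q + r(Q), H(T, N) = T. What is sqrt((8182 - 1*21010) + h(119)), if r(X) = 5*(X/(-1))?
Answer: I*sqrt(13907) ≈ 117.93*I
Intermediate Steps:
r(X) = -5*X (r(X) = 5*(X*(-1)) = 5*(-X) = -5*X)
h(Q) = -8 - 9*Q (h(Q) = -8 + (-4*Q - 5*Q) = -8 - 9*Q)
sqrt((8182 - 1*21010) + h(119)) = sqrt((8182 - 1*21010) + (-8 - 9*119)) = sqrt((8182 - 21010) + (-8 - 1071)) = sqrt(-12828 - 1079) = sqrt(-13907) = I*sqrt(13907)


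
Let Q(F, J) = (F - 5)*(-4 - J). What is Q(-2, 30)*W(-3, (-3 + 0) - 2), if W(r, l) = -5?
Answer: -1190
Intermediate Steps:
Q(F, J) = (-5 + F)*(-4 - J)
Q(-2, 30)*W(-3, (-3 + 0) - 2) = (20 - 4*(-2) + 5*30 - 1*(-2)*30)*(-5) = (20 + 8 + 150 + 60)*(-5) = 238*(-5) = -1190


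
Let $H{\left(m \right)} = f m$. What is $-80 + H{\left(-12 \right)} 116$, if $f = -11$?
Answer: $15232$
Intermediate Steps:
$H{\left(m \right)} = - 11 m$
$-80 + H{\left(-12 \right)} 116 = -80 + \left(-11\right) \left(-12\right) 116 = -80 + 132 \cdot 116 = -80 + 15312 = 15232$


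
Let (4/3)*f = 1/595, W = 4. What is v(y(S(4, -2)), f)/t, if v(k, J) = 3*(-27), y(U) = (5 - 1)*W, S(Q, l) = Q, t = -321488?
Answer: 81/321488 ≈ 0.00025195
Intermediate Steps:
f = 3/2380 (f = (3/4)/595 = (3/4)*(1/595) = 3/2380 ≈ 0.0012605)
y(U) = 16 (y(U) = (5 - 1)*4 = 4*4 = 16)
v(k, J) = -81
v(y(S(4, -2)), f)/t = -81/(-321488) = -81*(-1/321488) = 81/321488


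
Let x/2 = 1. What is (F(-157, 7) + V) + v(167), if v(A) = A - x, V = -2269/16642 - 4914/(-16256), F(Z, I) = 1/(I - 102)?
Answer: 1061147252007/6425143360 ≈ 165.16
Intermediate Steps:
x = 2 (x = 2*1 = 2)
F(Z, I) = 1/(-102 + I)
V = 11223481/67633088 (V = -2269*1/16642 - 4914*(-1/16256) = -2269/16642 + 2457/8128 = 11223481/67633088 ≈ 0.16595)
v(A) = -2 + A (v(A) = A - 1*2 = A - 2 = -2 + A)
(F(-157, 7) + V) + v(167) = (1/(-102 + 7) + 11223481/67633088) + (-2 + 167) = (1/(-95) + 11223481/67633088) + 165 = (-1/95 + 11223481/67633088) + 165 = 998597607/6425143360 + 165 = 1061147252007/6425143360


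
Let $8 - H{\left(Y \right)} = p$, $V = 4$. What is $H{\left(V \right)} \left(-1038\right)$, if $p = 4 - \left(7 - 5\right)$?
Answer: $-6228$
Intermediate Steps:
$p = 2$ ($p = 4 - 2 = 2$)
$H{\left(Y \right)} = 6$ ($H{\left(Y \right)} = 8 - 2 = 6$)
$H{\left(V \right)} \left(-1038\right) = 6 \left(-1038\right) = -6228$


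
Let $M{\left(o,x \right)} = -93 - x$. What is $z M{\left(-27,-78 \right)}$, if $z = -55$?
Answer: $825$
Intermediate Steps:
$z M{\left(-27,-78 \right)} = - 55 \left(-93 - -78\right) = - 55 \left(-93 + 78\right) = \left(-55\right) \left(-15\right) = 825$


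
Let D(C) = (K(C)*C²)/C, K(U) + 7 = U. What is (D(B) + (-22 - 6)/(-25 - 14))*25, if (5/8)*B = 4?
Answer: -3044/39 ≈ -78.051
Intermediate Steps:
B = 32/5 (B = (8/5)*4 = 32/5 ≈ 6.4000)
K(U) = -7 + U
D(C) = C*(-7 + C) (D(C) = ((-7 + C)*C²)/C = (C²*(-7 + C))/C = C*(-7 + C))
(D(B) + (-22 - 6)/(-25 - 14))*25 = (32*(-7 + 32/5)/5 + (-22 - 6)/(-25 - 14))*25 = ((32/5)*(-⅗) - 28/(-39))*25 = (-96/25 - 28*(-1/39))*25 = (-96/25 + 28/39)*25 = -3044/975*25 = -3044/39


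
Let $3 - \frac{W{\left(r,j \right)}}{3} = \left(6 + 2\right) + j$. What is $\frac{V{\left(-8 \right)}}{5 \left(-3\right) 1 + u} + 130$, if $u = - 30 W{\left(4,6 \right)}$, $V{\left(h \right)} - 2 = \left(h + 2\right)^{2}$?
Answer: $\frac{126788}{975} \approx 130.04$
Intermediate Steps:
$W{\left(r,j \right)} = -15 - 3 j$ ($W{\left(r,j \right)} = 9 - 3 \left(\left(6 + 2\right) + j\right) = 9 - 3 \left(8 + j\right) = 9 - \left(24 + 3 j\right) = -15 - 3 j$)
$V{\left(h \right)} = 2 + \left(2 + h\right)^{2}$ ($V{\left(h \right)} = 2 + \left(h + 2\right)^{2} = 2 + \left(2 + h\right)^{2}$)
$u = 990$ ($u = - 30 \left(-15 - 18\right) = \left(-30\right) \left(-33\right) = 990$)
$\frac{V{\left(-8 \right)}}{5 \left(-3\right) 1 + u} + 130 = \frac{2 + \left(2 - 8\right)^{2}}{5 \left(-3\right) 1 + 990} + 130 = \frac{2 + \left(-6\right)^{2}}{\left(-15\right) 1 + 990} + 130 = \frac{2 + 36}{-15 + 990} + 130 = \frac{38}{975} + 130 = \frac{126788}{975}$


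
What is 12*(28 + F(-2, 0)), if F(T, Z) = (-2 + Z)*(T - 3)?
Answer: 456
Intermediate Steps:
F(T, Z) = (-3 + T)*(-2 + Z) (F(T, Z) = (-2 + Z)*(-3 + T) = (-3 + T)*(-2 + Z))
12*(28 + F(-2, 0)) = 12*(28 + (6 - 3*0 - 2*(-2) - 2*0)) = 12*(28 + (6 + 0 + 4 + 0)) = 12*(28 + 10) = 12*38 = 456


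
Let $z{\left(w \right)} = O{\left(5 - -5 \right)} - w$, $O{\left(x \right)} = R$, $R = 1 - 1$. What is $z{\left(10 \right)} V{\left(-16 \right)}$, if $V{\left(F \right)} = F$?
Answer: $160$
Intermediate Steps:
$R = 0$
$O{\left(x \right)} = 0$
$z{\left(w \right)} = - w$ ($z{\left(w \right)} = 0 - w = - w$)
$z{\left(10 \right)} V{\left(-16 \right)} = \left(-1\right) 10 \left(-16\right) = \left(-10\right) \left(-16\right) = 160$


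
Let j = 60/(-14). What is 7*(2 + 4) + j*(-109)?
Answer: 3564/7 ≈ 509.14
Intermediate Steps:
j = -30/7 (j = 60*(-1/14) = -30/7 ≈ -4.2857)
7*(2 + 4) + j*(-109) = 7*(2 + 4) - 30/7*(-109) = 7*6 + 3270/7 = 42 + 3270/7 = 3564/7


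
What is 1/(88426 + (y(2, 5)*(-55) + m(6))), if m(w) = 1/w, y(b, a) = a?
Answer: 6/528907 ≈ 1.1344e-5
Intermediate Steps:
1/(88426 + (y(2, 5)*(-55) + m(6))) = 1/(88426 + (5*(-55) + 1/6)) = 1/(88426 + (-275 + 1/6)) = 1/(88426 - 1649/6) = 1/(528907/6) = 6/528907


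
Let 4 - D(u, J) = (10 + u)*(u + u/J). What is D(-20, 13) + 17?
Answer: -2527/13 ≈ -194.38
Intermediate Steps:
D(u, J) = 4 - (10 + u)*(u + u/J)
D(-20, 13) + 17 = (4 - 1*(-20)² - 10*(-20) - 1*(-20)²/13 - 10*(-20)/13) + 17 = (4 - 1*400 + 200 - 1*1/13*400 - 10*(-20)*1/13) + 17 = (4 - 400 + 200 - 400/13 + 200/13) + 17 = -2748/13 + 17 = -2527/13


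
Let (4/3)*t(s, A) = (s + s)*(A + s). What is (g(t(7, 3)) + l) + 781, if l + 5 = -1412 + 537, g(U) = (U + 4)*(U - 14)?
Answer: 9820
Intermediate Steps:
t(s, A) = 3*s*(A + s)/2 (t(s, A) = 3*((s + s)*(A + s))/4 = 3*((2*s)*(A + s))/4 = 3*(2*s*(A + s))/4 = 3*s*(A + s)/2)
g(U) = (-14 + U)*(4 + U) (g(U) = (4 + U)*(-14 + U) = (-14 + U)*(4 + U))
l = -880 (l = -5 + (-1412 + 537) = -5 - 875 = -880)
(g(t(7, 3)) + l) + 781 = ((-56 + ((3/2)*7*(3 + 7))² - 15*7*(3 + 7)) - 880) + 781 = ((-56 + ((3/2)*7*10)² - 15*7*10) - 880) + 781 = ((-56 + 105² - 10*105) - 880) + 781 = ((-56 + 11025 - 1050) - 880) + 781 = (9919 - 880) + 781 = 9039 + 781 = 9820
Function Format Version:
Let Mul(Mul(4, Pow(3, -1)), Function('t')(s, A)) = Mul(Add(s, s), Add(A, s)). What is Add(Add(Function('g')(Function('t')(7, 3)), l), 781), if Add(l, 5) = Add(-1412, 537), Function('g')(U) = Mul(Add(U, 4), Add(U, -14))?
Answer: 9820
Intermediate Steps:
Function('t')(s, A) = Mul(Rational(3, 2), s, Add(A, s)) (Function('t')(s, A) = Mul(Rational(3, 4), Mul(Add(s, s), Add(A, s))) = Mul(Rational(3, 4), Mul(Mul(2, s), Add(A, s))) = Mul(Rational(3, 4), Mul(2, s, Add(A, s))) = Mul(Rational(3, 2), s, Add(A, s)))
Function('g')(U) = Mul(Add(-14, U), Add(4, U)) (Function('g')(U) = Mul(Add(4, U), Add(-14, U)) = Mul(Add(-14, U), Add(4, U)))
l = -880 (l = Add(-5, Add(-1412, 537)) = Add(-5, -875) = -880)
Add(Add(Function('g')(Function('t')(7, 3)), l), 781) = Add(Add(Add(-56, Pow(Mul(Rational(3, 2), 7, Add(3, 7)), 2), Mul(-10, Mul(Rational(3, 2), 7, Add(3, 7)))), -880), 781) = Add(Add(Add(-56, Pow(Mul(Rational(3, 2), 7, 10), 2), Mul(-10, Mul(Rational(3, 2), 7, 10))), -880), 781) = Add(Add(Add(-56, Pow(105, 2), Mul(-10, 105)), -880), 781) = Add(Add(Add(-56, 11025, -1050), -880), 781) = Add(Add(9919, -880), 781) = Add(9039, 781) = 9820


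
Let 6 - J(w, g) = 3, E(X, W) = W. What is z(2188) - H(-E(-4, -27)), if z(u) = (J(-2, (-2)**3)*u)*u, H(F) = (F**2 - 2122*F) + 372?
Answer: 14418225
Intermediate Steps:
H(F) = 372 + F**2 - 2122*F
J(w, g) = 3 (J(w, g) = 6 - 1*3 = 6 - 3 = 3)
z(u) = 3*u**2 (z(u) = (3*u)*u = 3*u**2)
z(2188) - H(-E(-4, -27)) = 3*2188**2 - (372 + (-1*(-27))**2 - (-2122)*(-27)) = 3*4787344 - (372 + 27**2 - 2122*27) = 14362032 - (372 + 729 - 57294) = 14362032 - 1*(-56193) = 14362032 + 56193 = 14418225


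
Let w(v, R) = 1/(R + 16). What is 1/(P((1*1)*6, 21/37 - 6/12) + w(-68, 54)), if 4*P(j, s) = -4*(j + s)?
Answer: -1295/7839 ≈ -0.16520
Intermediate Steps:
w(v, R) = 1/(16 + R)
P(j, s) = -j - s (P(j, s) = (-4*(j + s))/4 = (-4*j - 4*s)/4 = -j - s)
1/(P((1*1)*6, 21/37 - 6/12) + w(-68, 54)) = 1/((-1*1*6 - (21/37 - 6/12)) + 1/(16 + 54)) = 1/((-6 - (21*(1/37) - 6*1/12)) + 1/70) = 1/((-1*6 - (21/37 - ½)) + 1/70) = 1/((-6 - 1*5/74) + 1/70) = 1/((-6 - 5/74) + 1/70) = 1/(-449/74 + 1/70) = 1/(-7839/1295) = -1295/7839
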